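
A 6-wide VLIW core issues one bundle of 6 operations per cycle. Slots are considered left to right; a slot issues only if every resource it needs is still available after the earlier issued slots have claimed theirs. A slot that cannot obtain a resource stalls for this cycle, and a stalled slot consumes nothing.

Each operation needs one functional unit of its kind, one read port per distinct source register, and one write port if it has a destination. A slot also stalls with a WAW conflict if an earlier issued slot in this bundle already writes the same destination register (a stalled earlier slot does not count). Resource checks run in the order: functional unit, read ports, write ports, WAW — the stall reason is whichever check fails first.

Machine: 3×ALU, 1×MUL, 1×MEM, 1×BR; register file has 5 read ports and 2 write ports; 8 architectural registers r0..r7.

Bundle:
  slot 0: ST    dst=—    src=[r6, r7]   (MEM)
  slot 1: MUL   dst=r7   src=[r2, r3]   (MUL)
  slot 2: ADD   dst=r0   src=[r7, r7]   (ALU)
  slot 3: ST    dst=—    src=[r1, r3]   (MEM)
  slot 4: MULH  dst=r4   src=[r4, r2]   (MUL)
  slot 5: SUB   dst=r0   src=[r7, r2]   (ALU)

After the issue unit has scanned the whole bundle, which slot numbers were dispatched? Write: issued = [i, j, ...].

issued = [0, 1, 2]

slot 0 (MEM): ISSUE — free A3,Mu1,Ld0,B1 rp3 wp2
slot 1 (MUL): ISSUE — free A3,Mu0,Ld0,B1 rp1 wp1
slot 2 (ALU): ISSUE — free A2,Mu0,Ld0,B1 rp0 wp0
slot 3 (MEM): stall FU — free A2,Mu0,Ld0,B1 rp0 wp0
slot 4 (MUL): stall FU — free A2,Mu0,Ld0,B1 rp0 wp0
slot 5 (ALU): stall RD_PORT — free A2,Mu0,Ld0,B1 rp0 wp0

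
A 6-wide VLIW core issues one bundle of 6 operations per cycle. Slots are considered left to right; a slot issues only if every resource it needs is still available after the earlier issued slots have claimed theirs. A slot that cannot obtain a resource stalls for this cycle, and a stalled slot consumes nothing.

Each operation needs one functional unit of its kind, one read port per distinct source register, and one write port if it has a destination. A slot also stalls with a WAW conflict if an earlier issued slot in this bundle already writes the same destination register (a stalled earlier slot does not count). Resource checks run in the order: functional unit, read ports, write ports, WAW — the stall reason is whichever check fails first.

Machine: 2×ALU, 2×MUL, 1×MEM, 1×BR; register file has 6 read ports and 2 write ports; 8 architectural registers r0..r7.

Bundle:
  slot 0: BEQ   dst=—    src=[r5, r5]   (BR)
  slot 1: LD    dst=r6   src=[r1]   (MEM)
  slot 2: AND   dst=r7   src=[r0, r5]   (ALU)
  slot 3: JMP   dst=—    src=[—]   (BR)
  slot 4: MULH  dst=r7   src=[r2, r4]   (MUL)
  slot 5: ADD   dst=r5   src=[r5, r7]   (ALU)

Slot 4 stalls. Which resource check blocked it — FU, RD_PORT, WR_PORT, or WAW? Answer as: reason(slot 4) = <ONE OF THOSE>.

reason(slot 4) = WR_PORT

  0. BR ⇒ go  {2A/2Mu/1Ld/0B | 5r 2w}
  1. MEM→r6 ⇒ go  {2A/2Mu/0Ld/0B | 4r 1w}
  2. ALU→r7 ⇒ go  {1A/2Mu/0Ld/0B | 2r 0w}
  3. BR ⇒ no(FU)  {1A/2Mu/0Ld/0B | 2r 0w}
  4. MUL→r7 ⇒ no(WR_PORT)  {1A/2Mu/0Ld/0B | 2r 0w}
  5. ALU→r5 ⇒ no(WR_PORT)  {1A/2Mu/0Ld/0B | 2r 0w}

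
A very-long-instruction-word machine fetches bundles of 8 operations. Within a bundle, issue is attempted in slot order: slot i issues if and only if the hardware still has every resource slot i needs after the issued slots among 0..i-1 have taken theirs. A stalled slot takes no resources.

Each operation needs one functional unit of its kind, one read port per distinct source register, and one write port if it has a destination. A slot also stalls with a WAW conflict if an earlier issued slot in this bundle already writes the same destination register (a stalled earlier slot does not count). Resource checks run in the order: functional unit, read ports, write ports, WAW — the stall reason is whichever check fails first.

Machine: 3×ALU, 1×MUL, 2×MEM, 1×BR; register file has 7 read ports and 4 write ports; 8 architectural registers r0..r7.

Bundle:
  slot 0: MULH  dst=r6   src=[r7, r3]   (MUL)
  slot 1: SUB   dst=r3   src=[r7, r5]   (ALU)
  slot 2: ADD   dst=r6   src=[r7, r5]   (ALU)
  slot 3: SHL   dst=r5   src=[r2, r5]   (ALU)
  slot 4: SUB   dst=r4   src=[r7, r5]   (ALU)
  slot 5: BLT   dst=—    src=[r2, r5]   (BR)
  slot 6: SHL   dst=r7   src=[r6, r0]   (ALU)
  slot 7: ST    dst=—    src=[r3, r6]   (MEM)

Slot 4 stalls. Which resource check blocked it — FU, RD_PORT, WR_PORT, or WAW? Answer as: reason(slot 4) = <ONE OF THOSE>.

(0) want 1×MUL +2rd +1wr — yes → AL3|MU0|ME2|BR1|rd5|wr3
(1) want 1×ALU +2rd +1wr — yes → AL2|MU0|ME2|BR1|rd3|wr2
(2) want 1×ALU +2rd +1wr — WAW → AL2|MU0|ME2|BR1|rd3|wr2
(3) want 1×ALU +2rd +1wr — yes → AL1|MU0|ME2|BR1|rd1|wr1
(4) want 1×ALU +2rd +1wr — RD_PORT → AL1|MU0|ME2|BR1|rd1|wr1
(5) want 1×BR +2rd +0wr — RD_PORT → AL1|MU0|ME2|BR1|rd1|wr1
(6) want 1×ALU +2rd +1wr — RD_PORT → AL1|MU0|ME2|BR1|rd1|wr1
(7) want 1×MEM +2rd +0wr — RD_PORT → AL1|MU0|ME2|BR1|rd1|wr1

reason(slot 4) = RD_PORT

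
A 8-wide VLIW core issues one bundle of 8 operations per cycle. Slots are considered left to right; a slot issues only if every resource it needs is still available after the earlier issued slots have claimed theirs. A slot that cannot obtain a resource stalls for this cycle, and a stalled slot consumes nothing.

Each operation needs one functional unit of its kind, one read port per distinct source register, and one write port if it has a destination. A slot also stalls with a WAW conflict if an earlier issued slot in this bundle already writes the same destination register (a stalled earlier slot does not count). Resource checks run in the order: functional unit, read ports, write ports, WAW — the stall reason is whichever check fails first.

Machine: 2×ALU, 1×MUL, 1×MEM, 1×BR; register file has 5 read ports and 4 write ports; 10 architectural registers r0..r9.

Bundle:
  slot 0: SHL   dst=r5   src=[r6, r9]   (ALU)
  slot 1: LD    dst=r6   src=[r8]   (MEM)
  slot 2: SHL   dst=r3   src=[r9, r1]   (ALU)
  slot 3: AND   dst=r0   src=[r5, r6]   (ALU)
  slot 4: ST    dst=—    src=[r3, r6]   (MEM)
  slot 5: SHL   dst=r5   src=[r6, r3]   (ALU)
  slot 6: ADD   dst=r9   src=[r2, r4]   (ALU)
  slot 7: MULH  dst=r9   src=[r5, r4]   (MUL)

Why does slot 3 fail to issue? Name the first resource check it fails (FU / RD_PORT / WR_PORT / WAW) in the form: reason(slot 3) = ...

  0. ALU→r5 ⇒ go  {1A/1Mu/1Ld/1B | 3r 3w}
  1. MEM→r6 ⇒ go  {1A/1Mu/0Ld/1B | 2r 2w}
  2. ALU→r3 ⇒ go  {0A/1Mu/0Ld/1B | 0r 1w}
  3. ALU→r0 ⇒ no(FU)  {0A/1Mu/0Ld/1B | 0r 1w}
  4. MEM ⇒ no(FU)  {0A/1Mu/0Ld/1B | 0r 1w}
  5. ALU→r5 ⇒ no(FU)  {0A/1Mu/0Ld/1B | 0r 1w}
  6. ALU→r9 ⇒ no(FU)  {0A/1Mu/0Ld/1B | 0r 1w}
  7. MUL→r9 ⇒ no(RD_PORT)  {0A/1Mu/0Ld/1B | 0r 1w}

reason(slot 3) = FU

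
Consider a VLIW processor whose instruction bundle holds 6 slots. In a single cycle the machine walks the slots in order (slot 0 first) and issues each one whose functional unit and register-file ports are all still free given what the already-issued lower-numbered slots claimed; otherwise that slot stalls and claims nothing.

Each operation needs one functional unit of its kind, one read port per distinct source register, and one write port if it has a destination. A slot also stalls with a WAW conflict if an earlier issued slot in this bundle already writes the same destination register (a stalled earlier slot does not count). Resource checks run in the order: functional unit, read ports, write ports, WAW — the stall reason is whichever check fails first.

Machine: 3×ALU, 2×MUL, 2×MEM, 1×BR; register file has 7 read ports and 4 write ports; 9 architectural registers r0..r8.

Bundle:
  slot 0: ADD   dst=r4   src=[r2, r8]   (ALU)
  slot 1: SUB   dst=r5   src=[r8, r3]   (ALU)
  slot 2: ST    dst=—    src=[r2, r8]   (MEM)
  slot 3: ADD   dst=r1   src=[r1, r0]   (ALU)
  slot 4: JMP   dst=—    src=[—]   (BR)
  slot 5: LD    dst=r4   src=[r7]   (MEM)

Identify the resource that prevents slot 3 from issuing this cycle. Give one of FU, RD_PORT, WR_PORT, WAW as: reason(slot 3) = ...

(0) want 1×ALU +2rd +1wr — yes → AL2|MU2|ME2|BR1|rd5|wr3
(1) want 1×ALU +2rd +1wr — yes → AL1|MU2|ME2|BR1|rd3|wr2
(2) want 1×MEM +2rd +0wr — yes → AL1|MU2|ME1|BR1|rd1|wr2
(3) want 1×ALU +2rd +1wr — RD_PORT → AL1|MU2|ME1|BR1|rd1|wr2
(4) want 1×BR +0rd +0wr — yes → AL1|MU2|ME1|BR0|rd1|wr2
(5) want 1×MEM +1rd +1wr — WAW → AL1|MU2|ME1|BR0|rd1|wr2

reason(slot 3) = RD_PORT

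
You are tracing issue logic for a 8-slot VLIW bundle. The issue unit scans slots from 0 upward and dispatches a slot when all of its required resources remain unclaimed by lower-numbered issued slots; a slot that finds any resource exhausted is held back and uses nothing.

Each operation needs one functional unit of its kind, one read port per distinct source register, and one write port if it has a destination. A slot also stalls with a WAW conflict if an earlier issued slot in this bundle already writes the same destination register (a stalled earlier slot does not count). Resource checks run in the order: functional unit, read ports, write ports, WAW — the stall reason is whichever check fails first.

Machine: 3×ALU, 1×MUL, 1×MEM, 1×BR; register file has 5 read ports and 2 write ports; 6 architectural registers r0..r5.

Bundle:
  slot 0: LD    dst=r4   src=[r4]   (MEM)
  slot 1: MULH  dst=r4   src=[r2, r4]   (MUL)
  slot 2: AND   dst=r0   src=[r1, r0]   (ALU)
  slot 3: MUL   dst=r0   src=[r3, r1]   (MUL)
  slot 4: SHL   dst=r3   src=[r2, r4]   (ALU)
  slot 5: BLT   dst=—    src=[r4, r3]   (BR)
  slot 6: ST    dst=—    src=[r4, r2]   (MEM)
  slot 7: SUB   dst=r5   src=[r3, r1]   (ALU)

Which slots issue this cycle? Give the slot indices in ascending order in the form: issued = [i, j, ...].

#0 MEM src=r4 dispatched  <A:3 Mu:1 Ld:0 B:1 rd:4 wr:1>
#1 MUL src=r2,r4 held:WAW  <A:3 Mu:1 Ld:0 B:1 rd:4 wr:1>
#2 ALU src=r1,r0 dispatched  <A:2 Mu:1 Ld:0 B:1 rd:2 wr:0>
#3 MUL src=r3,r1 held:WR_PORT  <A:2 Mu:1 Ld:0 B:1 rd:2 wr:0>
#4 ALU src=r2,r4 held:WR_PORT  <A:2 Mu:1 Ld:0 B:1 rd:2 wr:0>
#5 BR src=r4,r3 dispatched  <A:2 Mu:1 Ld:0 B:0 rd:0 wr:0>
#6 MEM src=r4,r2 held:FU  <A:2 Mu:1 Ld:0 B:0 rd:0 wr:0>
#7 ALU src=r3,r1 held:RD_PORT  <A:2 Mu:1 Ld:0 B:0 rd:0 wr:0>

issued = [0, 2, 5]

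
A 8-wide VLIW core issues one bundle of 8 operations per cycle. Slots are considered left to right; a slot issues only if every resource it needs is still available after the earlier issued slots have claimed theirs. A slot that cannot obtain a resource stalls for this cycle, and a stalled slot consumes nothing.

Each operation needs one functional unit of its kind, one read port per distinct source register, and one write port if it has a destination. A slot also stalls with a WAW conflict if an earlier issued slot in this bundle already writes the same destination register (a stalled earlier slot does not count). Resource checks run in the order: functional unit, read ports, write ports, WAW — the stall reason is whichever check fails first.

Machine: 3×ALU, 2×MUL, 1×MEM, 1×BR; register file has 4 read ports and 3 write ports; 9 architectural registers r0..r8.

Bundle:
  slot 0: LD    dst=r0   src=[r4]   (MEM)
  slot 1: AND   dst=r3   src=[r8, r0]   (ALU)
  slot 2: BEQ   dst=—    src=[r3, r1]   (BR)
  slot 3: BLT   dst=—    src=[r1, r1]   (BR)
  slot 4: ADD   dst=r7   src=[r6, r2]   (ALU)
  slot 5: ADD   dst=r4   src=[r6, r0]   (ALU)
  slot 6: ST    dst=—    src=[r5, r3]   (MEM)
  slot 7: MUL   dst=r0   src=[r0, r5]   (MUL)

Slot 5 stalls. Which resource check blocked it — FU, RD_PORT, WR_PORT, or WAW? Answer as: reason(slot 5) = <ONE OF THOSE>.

slot 0 (MEM): ISSUE — free A3,Mu2,Ld0,B1 rp3 wp2
slot 1 (ALU): ISSUE — free A2,Mu2,Ld0,B1 rp1 wp1
slot 2 (BR): stall RD_PORT — free A2,Mu2,Ld0,B1 rp1 wp1
slot 3 (BR): ISSUE — free A2,Mu2,Ld0,B0 rp0 wp1
slot 4 (ALU): stall RD_PORT — free A2,Mu2,Ld0,B0 rp0 wp1
slot 5 (ALU): stall RD_PORT — free A2,Mu2,Ld0,B0 rp0 wp1
slot 6 (MEM): stall FU — free A2,Mu2,Ld0,B0 rp0 wp1
slot 7 (MUL): stall RD_PORT — free A2,Mu2,Ld0,B0 rp0 wp1

reason(slot 5) = RD_PORT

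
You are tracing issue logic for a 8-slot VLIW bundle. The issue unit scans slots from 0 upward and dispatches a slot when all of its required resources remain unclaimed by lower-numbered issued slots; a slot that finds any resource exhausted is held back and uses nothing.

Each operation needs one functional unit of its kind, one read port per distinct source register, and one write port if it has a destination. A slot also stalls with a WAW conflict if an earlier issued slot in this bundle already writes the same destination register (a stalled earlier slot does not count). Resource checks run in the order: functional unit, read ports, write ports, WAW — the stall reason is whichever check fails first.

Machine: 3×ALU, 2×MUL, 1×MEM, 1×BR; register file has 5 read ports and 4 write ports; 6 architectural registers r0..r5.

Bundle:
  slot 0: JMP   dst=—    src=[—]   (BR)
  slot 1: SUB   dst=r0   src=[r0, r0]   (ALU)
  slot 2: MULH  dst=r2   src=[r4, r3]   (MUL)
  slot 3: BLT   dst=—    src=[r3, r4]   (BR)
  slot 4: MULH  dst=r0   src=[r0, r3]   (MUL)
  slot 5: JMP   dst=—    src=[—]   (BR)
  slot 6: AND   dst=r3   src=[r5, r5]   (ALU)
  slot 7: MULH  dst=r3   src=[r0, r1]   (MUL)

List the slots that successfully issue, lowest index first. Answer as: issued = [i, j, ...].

issued = [0, 1, 2, 6]

  0. BR ⇒ go  {3A/2Mu/1Ld/0B | 5r 4w}
  1. ALU→r0 ⇒ go  {2A/2Mu/1Ld/0B | 4r 3w}
  2. MUL→r2 ⇒ go  {2A/1Mu/1Ld/0B | 2r 2w}
  3. BR ⇒ no(FU)  {2A/1Mu/1Ld/0B | 2r 2w}
  4. MUL→r0 ⇒ no(WAW)  {2A/1Mu/1Ld/0B | 2r 2w}
  5. BR ⇒ no(FU)  {2A/1Mu/1Ld/0B | 2r 2w}
  6. ALU→r3 ⇒ go  {1A/1Mu/1Ld/0B | 1r 1w}
  7. MUL→r3 ⇒ no(RD_PORT)  {1A/1Mu/1Ld/0B | 1r 1w}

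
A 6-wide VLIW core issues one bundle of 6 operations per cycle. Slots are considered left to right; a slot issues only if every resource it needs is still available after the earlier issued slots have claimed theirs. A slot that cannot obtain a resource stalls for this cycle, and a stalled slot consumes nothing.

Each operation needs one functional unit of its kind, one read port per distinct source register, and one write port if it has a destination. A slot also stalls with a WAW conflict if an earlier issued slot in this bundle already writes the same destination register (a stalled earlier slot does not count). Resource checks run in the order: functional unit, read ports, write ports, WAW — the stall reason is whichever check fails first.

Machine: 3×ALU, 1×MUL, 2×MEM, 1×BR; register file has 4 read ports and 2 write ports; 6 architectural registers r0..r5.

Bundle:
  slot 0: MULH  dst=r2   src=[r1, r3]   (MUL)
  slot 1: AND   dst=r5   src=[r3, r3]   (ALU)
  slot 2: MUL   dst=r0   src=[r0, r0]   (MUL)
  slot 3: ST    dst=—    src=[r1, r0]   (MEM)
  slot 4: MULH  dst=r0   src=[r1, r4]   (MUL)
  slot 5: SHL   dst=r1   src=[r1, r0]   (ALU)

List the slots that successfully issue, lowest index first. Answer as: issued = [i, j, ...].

issued = [0, 1]

slot 0 (MUL): ISSUE — free A3,Mu0,Ld2,B1 rp2 wp1
slot 1 (ALU): ISSUE — free A2,Mu0,Ld2,B1 rp1 wp0
slot 2 (MUL): stall FU — free A2,Mu0,Ld2,B1 rp1 wp0
slot 3 (MEM): stall RD_PORT — free A2,Mu0,Ld2,B1 rp1 wp0
slot 4 (MUL): stall FU — free A2,Mu0,Ld2,B1 rp1 wp0
slot 5 (ALU): stall RD_PORT — free A2,Mu0,Ld2,B1 rp1 wp0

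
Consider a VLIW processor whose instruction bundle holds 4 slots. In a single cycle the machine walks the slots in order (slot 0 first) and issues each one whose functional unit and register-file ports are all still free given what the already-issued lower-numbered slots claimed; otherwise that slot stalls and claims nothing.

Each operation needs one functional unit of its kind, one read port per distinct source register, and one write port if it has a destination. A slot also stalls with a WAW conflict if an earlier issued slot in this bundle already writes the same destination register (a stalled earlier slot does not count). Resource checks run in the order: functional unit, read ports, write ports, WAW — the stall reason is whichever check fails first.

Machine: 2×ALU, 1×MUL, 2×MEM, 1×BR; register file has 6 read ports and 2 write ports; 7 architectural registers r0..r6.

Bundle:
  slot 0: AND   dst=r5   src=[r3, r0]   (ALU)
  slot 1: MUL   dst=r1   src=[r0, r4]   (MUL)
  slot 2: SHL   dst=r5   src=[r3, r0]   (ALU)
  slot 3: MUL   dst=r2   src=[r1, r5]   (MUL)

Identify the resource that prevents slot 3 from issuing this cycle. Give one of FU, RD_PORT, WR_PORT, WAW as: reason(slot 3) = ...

reason(slot 3) = FU

slot 0 (ALU): ISSUE — free A1,Mu1,Ld2,B1 rp4 wp1
slot 1 (MUL): ISSUE — free A1,Mu0,Ld2,B1 rp2 wp0
slot 2 (ALU): stall WR_PORT — free A1,Mu0,Ld2,B1 rp2 wp0
slot 3 (MUL): stall FU — free A1,Mu0,Ld2,B1 rp2 wp0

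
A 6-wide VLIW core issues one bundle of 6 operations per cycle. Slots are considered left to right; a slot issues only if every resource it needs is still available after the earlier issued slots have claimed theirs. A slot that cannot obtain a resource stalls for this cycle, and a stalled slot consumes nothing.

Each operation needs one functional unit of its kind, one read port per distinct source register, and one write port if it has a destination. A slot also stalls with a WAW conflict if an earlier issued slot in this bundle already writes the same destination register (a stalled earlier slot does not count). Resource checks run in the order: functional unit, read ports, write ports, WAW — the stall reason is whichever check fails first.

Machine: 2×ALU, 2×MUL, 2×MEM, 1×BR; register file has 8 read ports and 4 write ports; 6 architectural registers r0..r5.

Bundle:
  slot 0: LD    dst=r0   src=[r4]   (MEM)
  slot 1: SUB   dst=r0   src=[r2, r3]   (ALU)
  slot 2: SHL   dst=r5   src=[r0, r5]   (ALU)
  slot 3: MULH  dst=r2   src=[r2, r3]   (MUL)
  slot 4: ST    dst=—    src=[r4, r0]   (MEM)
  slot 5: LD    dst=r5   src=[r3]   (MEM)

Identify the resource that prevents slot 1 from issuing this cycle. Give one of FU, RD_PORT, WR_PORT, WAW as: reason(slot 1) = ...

#0 MEM src=r4 dispatched  <A:2 Mu:2 Ld:1 B:1 rd:7 wr:3>
#1 ALU src=r2,r3 held:WAW  <A:2 Mu:2 Ld:1 B:1 rd:7 wr:3>
#2 ALU src=r0,r5 dispatched  <A:1 Mu:2 Ld:1 B:1 rd:5 wr:2>
#3 MUL src=r2,r3 dispatched  <A:1 Mu:1 Ld:1 B:1 rd:3 wr:1>
#4 MEM src=r4,r0 dispatched  <A:1 Mu:1 Ld:0 B:1 rd:1 wr:1>
#5 MEM src=r3 held:FU  <A:1 Mu:1 Ld:0 B:1 rd:1 wr:1>

reason(slot 1) = WAW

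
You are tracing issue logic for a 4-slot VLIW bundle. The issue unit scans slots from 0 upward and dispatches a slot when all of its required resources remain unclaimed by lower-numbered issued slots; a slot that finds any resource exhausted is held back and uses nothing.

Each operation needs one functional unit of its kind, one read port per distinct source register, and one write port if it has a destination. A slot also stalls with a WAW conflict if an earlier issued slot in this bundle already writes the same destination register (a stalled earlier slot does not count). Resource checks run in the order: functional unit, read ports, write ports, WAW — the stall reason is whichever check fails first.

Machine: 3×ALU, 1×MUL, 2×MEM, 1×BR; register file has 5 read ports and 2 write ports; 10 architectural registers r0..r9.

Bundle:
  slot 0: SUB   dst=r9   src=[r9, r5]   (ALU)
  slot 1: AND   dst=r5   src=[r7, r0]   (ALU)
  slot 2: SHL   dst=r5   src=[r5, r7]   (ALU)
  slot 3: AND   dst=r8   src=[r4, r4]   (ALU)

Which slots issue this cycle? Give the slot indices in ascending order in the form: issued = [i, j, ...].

issued = [0, 1]

slot 0 (ALU): ISSUE — free A2,Mu1,Ld2,B1 rp3 wp1
slot 1 (ALU): ISSUE — free A1,Mu1,Ld2,B1 rp1 wp0
slot 2 (ALU): stall RD_PORT — free A1,Mu1,Ld2,B1 rp1 wp0
slot 3 (ALU): stall WR_PORT — free A1,Mu1,Ld2,B1 rp1 wp0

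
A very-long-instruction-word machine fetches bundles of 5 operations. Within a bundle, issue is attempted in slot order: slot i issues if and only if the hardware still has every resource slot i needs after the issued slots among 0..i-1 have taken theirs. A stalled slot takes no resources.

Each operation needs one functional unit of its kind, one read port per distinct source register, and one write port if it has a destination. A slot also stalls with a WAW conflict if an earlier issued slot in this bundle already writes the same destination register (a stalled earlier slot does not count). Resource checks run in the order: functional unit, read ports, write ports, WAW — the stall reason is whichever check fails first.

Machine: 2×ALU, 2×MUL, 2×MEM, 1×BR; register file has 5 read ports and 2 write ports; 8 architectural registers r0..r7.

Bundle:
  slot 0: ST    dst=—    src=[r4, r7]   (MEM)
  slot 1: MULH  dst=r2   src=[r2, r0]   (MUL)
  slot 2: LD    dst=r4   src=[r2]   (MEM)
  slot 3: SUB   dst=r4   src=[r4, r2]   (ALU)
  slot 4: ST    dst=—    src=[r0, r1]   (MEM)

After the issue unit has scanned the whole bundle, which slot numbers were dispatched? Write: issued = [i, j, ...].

  0. MEM ⇒ go  {2A/2Mu/1Ld/1B | 3r 2w}
  1. MUL→r2 ⇒ go  {2A/1Mu/1Ld/1B | 1r 1w}
  2. MEM→r4 ⇒ go  {2A/1Mu/0Ld/1B | 0r 0w}
  3. ALU→r4 ⇒ no(RD_PORT)  {2A/1Mu/0Ld/1B | 0r 0w}
  4. MEM ⇒ no(FU)  {2A/1Mu/0Ld/1B | 0r 0w}

issued = [0, 1, 2]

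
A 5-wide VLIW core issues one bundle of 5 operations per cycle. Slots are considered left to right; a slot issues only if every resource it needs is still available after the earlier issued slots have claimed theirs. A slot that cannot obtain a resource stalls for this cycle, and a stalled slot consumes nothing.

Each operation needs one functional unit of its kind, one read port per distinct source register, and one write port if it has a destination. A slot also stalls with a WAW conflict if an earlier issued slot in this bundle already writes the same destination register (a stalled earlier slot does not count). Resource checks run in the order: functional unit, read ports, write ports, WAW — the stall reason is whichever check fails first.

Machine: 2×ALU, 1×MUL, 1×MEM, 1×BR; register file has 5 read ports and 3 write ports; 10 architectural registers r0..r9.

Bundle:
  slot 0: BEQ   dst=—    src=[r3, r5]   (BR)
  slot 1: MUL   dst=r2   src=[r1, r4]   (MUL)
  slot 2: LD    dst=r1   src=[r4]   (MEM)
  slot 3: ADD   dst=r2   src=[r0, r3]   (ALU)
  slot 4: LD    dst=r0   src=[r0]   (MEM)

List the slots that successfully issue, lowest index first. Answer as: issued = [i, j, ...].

[0] BR needs rd=2 wr=0: ok; after: ALU=2 MUL=1 MEM=1 BR=0, R=3, W=3
[1] MUL needs rd=2 wr=1: ok; after: ALU=2 MUL=0 MEM=1 BR=0, R=1, W=2
[2] MEM needs rd=1 wr=1: ok; after: ALU=2 MUL=0 MEM=0 BR=0, R=0, W=1
[3] ALU needs rd=2 wr=1: RD_PORT; after: ALU=2 MUL=0 MEM=0 BR=0, R=0, W=1
[4] MEM needs rd=1 wr=1: FU; after: ALU=2 MUL=0 MEM=0 BR=0, R=0, W=1

issued = [0, 1, 2]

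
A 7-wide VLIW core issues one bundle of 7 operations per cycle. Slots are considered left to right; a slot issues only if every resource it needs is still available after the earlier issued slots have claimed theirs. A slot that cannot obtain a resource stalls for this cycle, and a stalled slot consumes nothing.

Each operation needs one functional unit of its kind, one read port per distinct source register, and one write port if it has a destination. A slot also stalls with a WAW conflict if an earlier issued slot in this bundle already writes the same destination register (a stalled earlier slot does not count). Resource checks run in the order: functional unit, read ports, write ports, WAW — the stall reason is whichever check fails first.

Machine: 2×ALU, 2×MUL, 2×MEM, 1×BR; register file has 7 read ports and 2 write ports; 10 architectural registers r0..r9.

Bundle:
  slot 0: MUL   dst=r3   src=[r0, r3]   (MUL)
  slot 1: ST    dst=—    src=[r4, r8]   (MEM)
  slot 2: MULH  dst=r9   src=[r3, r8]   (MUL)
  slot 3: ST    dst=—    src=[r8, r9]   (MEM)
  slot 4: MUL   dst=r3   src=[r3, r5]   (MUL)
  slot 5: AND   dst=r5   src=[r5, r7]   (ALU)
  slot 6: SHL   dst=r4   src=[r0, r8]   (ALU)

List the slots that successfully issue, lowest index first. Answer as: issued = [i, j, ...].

#0 MUL src=r0,r3 dispatched  <A:2 Mu:1 Ld:2 B:1 rd:5 wr:1>
#1 MEM src=r4,r8 dispatched  <A:2 Mu:1 Ld:1 B:1 rd:3 wr:1>
#2 MUL src=r3,r8 dispatched  <A:2 Mu:0 Ld:1 B:1 rd:1 wr:0>
#3 MEM src=r8,r9 held:RD_PORT  <A:2 Mu:0 Ld:1 B:1 rd:1 wr:0>
#4 MUL src=r3,r5 held:FU  <A:2 Mu:0 Ld:1 B:1 rd:1 wr:0>
#5 ALU src=r5,r7 held:RD_PORT  <A:2 Mu:0 Ld:1 B:1 rd:1 wr:0>
#6 ALU src=r0,r8 held:RD_PORT  <A:2 Mu:0 Ld:1 B:1 rd:1 wr:0>

issued = [0, 1, 2]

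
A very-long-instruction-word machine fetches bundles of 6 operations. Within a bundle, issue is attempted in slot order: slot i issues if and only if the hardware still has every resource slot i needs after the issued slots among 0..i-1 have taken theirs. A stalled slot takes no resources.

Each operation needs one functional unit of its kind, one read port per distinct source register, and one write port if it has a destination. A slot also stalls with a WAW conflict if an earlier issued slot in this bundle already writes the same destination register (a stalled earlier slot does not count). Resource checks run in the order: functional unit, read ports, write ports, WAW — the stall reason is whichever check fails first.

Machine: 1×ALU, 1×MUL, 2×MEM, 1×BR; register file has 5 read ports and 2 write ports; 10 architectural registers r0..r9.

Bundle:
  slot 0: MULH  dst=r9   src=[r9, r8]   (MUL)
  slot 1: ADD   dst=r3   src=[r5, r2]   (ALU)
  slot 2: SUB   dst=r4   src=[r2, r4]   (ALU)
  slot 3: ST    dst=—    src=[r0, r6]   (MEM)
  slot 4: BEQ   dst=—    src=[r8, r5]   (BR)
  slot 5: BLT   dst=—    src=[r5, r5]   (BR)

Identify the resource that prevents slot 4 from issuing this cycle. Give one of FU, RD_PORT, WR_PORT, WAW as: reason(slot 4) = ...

reason(slot 4) = RD_PORT

[0] MUL needs rd=2 wr=1: ok; after: ALU=1 MUL=0 MEM=2 BR=1, R=3, W=1
[1] ALU needs rd=2 wr=1: ok; after: ALU=0 MUL=0 MEM=2 BR=1, R=1, W=0
[2] ALU needs rd=2 wr=1: FU; after: ALU=0 MUL=0 MEM=2 BR=1, R=1, W=0
[3] MEM needs rd=2 wr=0: RD_PORT; after: ALU=0 MUL=0 MEM=2 BR=1, R=1, W=0
[4] BR needs rd=2 wr=0: RD_PORT; after: ALU=0 MUL=0 MEM=2 BR=1, R=1, W=0
[5] BR needs rd=1 wr=0: ok; after: ALU=0 MUL=0 MEM=2 BR=0, R=0, W=0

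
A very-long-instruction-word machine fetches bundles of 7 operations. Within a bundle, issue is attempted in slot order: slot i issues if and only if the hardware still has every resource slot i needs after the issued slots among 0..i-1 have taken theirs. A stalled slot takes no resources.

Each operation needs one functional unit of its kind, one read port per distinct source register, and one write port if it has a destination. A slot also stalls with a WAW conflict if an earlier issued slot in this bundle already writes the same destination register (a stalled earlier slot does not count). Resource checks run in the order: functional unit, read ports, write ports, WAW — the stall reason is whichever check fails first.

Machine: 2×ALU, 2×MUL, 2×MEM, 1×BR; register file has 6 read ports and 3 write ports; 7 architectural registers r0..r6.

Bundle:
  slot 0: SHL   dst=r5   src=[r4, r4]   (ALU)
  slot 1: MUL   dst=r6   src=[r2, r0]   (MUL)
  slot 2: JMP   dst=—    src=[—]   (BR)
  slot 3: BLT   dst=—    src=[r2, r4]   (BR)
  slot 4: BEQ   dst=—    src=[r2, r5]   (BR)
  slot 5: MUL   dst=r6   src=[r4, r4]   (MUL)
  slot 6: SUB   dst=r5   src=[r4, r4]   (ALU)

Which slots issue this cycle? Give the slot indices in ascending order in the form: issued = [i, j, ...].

(0) want 1×ALU +1rd +1wr — yes → AL1|MU2|ME2|BR1|rd5|wr2
(1) want 1×MUL +2rd +1wr — yes → AL1|MU1|ME2|BR1|rd3|wr1
(2) want 1×BR +0rd +0wr — yes → AL1|MU1|ME2|BR0|rd3|wr1
(3) want 1×BR +2rd +0wr — FU → AL1|MU1|ME2|BR0|rd3|wr1
(4) want 1×BR +2rd +0wr — FU → AL1|MU1|ME2|BR0|rd3|wr1
(5) want 1×MUL +1rd +1wr — WAW → AL1|MU1|ME2|BR0|rd3|wr1
(6) want 1×ALU +1rd +1wr — WAW → AL1|MU1|ME2|BR0|rd3|wr1

issued = [0, 1, 2]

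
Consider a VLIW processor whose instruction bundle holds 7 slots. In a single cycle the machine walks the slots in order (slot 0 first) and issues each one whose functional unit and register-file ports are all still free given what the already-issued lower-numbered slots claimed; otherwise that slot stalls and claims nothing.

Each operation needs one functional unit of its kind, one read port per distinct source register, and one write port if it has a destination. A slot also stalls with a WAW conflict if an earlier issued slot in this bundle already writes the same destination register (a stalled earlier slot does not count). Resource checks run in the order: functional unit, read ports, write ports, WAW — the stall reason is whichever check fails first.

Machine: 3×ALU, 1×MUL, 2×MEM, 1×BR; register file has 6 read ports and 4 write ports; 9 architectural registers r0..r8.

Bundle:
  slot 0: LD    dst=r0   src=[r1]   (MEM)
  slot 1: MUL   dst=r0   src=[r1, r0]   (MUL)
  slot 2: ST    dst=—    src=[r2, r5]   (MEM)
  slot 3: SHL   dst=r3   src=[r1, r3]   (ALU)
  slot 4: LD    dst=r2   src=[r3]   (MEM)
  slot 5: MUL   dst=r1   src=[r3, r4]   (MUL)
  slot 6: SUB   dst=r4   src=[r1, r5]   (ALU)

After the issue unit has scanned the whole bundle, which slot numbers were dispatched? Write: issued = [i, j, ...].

issued = [0, 2, 3]

#0 MEM src=r1 dispatched  <A:3 Mu:1 Ld:1 B:1 rd:5 wr:3>
#1 MUL src=r1,r0 held:WAW  <A:3 Mu:1 Ld:1 B:1 rd:5 wr:3>
#2 MEM src=r2,r5 dispatched  <A:3 Mu:1 Ld:0 B:1 rd:3 wr:3>
#3 ALU src=r1,r3 dispatched  <A:2 Mu:1 Ld:0 B:1 rd:1 wr:2>
#4 MEM src=r3 held:FU  <A:2 Mu:1 Ld:0 B:1 rd:1 wr:2>
#5 MUL src=r3,r4 held:RD_PORT  <A:2 Mu:1 Ld:0 B:1 rd:1 wr:2>
#6 ALU src=r1,r5 held:RD_PORT  <A:2 Mu:1 Ld:0 B:1 rd:1 wr:2>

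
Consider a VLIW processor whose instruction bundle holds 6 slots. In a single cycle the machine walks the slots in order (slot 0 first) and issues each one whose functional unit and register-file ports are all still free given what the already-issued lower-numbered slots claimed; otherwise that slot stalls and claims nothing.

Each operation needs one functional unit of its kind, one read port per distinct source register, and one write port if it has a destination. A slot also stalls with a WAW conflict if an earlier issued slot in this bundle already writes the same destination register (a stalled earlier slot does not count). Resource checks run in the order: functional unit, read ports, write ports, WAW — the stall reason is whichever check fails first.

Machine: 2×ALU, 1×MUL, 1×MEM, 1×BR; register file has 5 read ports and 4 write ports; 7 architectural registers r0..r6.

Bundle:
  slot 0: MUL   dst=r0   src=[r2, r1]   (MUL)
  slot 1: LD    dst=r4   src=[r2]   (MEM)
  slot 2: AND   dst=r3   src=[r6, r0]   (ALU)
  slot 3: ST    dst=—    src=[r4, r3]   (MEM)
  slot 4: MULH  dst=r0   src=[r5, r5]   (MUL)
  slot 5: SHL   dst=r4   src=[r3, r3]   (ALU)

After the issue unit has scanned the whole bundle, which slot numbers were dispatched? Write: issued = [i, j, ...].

(0) want 1×MUL +2rd +1wr — yes → AL2|MU0|ME1|BR1|rd3|wr3
(1) want 1×MEM +1rd +1wr — yes → AL2|MU0|ME0|BR1|rd2|wr2
(2) want 1×ALU +2rd +1wr — yes → AL1|MU0|ME0|BR1|rd0|wr1
(3) want 1×MEM +2rd +0wr — FU → AL1|MU0|ME0|BR1|rd0|wr1
(4) want 1×MUL +1rd +1wr — FU → AL1|MU0|ME0|BR1|rd0|wr1
(5) want 1×ALU +1rd +1wr — RD_PORT → AL1|MU0|ME0|BR1|rd0|wr1

issued = [0, 1, 2]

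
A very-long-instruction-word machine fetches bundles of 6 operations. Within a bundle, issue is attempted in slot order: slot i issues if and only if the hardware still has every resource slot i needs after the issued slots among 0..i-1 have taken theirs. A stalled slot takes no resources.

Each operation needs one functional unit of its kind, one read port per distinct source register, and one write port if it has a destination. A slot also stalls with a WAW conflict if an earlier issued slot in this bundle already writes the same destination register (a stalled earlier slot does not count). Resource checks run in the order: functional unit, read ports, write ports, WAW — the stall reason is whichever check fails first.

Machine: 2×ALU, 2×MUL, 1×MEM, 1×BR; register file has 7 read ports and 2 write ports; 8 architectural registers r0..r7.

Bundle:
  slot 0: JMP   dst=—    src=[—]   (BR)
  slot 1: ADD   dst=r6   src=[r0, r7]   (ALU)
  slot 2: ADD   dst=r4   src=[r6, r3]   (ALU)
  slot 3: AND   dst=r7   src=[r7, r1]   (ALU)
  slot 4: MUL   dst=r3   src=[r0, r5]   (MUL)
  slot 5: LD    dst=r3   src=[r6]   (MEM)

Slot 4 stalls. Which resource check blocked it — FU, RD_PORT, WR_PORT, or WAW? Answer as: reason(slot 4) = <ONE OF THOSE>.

reason(slot 4) = WR_PORT

[0] BR needs rd=0 wr=0: ok; after: ALU=2 MUL=2 MEM=1 BR=0, R=7, W=2
[1] ALU needs rd=2 wr=1: ok; after: ALU=1 MUL=2 MEM=1 BR=0, R=5, W=1
[2] ALU needs rd=2 wr=1: ok; after: ALU=0 MUL=2 MEM=1 BR=0, R=3, W=0
[3] ALU needs rd=2 wr=1: FU; after: ALU=0 MUL=2 MEM=1 BR=0, R=3, W=0
[4] MUL needs rd=2 wr=1: WR_PORT; after: ALU=0 MUL=2 MEM=1 BR=0, R=3, W=0
[5] MEM needs rd=1 wr=1: WR_PORT; after: ALU=0 MUL=2 MEM=1 BR=0, R=3, W=0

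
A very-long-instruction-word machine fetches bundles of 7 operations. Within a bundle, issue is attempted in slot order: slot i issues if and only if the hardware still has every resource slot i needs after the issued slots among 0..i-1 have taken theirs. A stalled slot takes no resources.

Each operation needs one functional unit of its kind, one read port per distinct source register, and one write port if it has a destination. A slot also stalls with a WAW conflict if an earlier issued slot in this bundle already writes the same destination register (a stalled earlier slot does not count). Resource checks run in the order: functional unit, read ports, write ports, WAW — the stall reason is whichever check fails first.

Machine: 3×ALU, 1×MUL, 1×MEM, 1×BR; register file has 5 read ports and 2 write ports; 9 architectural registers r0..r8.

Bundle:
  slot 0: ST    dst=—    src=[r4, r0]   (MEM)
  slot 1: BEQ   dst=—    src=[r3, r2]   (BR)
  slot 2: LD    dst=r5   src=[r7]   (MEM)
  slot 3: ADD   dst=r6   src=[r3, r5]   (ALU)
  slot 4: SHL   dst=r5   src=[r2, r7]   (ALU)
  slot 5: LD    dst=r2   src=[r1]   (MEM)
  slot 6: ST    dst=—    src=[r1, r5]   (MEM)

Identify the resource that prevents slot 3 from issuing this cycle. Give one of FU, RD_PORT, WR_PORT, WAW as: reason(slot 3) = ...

slot 0 (MEM): ISSUE — free A3,Mu1,Ld0,B1 rp3 wp2
slot 1 (BR): ISSUE — free A3,Mu1,Ld0,B0 rp1 wp2
slot 2 (MEM): stall FU — free A3,Mu1,Ld0,B0 rp1 wp2
slot 3 (ALU): stall RD_PORT — free A3,Mu1,Ld0,B0 rp1 wp2
slot 4 (ALU): stall RD_PORT — free A3,Mu1,Ld0,B0 rp1 wp2
slot 5 (MEM): stall FU — free A3,Mu1,Ld0,B0 rp1 wp2
slot 6 (MEM): stall FU — free A3,Mu1,Ld0,B0 rp1 wp2

reason(slot 3) = RD_PORT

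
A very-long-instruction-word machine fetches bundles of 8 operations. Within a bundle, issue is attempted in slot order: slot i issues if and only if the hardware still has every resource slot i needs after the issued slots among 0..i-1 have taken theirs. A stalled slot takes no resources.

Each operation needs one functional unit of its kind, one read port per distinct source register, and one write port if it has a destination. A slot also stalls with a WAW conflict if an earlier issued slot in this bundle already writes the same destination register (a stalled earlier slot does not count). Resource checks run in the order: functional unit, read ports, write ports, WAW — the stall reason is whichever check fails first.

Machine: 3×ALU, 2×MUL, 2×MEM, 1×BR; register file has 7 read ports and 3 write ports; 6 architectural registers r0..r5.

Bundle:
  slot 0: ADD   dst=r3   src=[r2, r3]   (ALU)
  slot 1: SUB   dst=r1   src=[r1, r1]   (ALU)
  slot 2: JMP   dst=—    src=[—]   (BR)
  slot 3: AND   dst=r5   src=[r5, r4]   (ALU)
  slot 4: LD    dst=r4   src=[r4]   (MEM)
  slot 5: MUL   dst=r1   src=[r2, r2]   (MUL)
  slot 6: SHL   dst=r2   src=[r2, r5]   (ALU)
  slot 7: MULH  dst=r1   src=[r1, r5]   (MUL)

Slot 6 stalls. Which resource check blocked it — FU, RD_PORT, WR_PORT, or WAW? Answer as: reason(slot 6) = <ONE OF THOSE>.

reason(slot 6) = FU

#0 ALU src=r2,r3 dispatched  <A:2 Mu:2 Ld:2 B:1 rd:5 wr:2>
#1 ALU src=r1,r1 dispatched  <A:1 Mu:2 Ld:2 B:1 rd:4 wr:1>
#2 BR src=- dispatched  <A:1 Mu:2 Ld:2 B:0 rd:4 wr:1>
#3 ALU src=r5,r4 dispatched  <A:0 Mu:2 Ld:2 B:0 rd:2 wr:0>
#4 MEM src=r4 held:WR_PORT  <A:0 Mu:2 Ld:2 B:0 rd:2 wr:0>
#5 MUL src=r2,r2 held:WR_PORT  <A:0 Mu:2 Ld:2 B:0 rd:2 wr:0>
#6 ALU src=r2,r5 held:FU  <A:0 Mu:2 Ld:2 B:0 rd:2 wr:0>
#7 MUL src=r1,r5 held:WR_PORT  <A:0 Mu:2 Ld:2 B:0 rd:2 wr:0>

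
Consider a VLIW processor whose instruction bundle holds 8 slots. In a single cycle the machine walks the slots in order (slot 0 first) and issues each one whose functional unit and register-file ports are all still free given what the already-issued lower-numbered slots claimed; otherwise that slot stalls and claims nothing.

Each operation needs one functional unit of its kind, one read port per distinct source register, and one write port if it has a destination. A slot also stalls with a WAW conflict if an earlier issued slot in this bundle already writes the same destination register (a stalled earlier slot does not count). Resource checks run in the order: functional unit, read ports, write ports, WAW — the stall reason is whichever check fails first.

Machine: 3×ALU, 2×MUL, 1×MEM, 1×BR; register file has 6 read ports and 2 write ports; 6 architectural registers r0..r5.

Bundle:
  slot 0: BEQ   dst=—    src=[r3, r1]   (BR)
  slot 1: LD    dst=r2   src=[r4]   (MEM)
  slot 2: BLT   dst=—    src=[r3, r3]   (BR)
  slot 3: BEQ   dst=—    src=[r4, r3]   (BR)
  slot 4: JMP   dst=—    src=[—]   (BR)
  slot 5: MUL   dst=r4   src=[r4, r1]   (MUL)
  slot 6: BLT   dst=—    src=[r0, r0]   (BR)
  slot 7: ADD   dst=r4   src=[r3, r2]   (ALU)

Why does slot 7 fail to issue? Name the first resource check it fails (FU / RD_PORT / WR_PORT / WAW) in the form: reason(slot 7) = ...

reason(slot 7) = RD_PORT

slot 0 (BR): ISSUE — free A3,Mu2,Ld1,B0 rp4 wp2
slot 1 (MEM): ISSUE — free A3,Mu2,Ld0,B0 rp3 wp1
slot 2 (BR): stall FU — free A3,Mu2,Ld0,B0 rp3 wp1
slot 3 (BR): stall FU — free A3,Mu2,Ld0,B0 rp3 wp1
slot 4 (BR): stall FU — free A3,Mu2,Ld0,B0 rp3 wp1
slot 5 (MUL): ISSUE — free A3,Mu1,Ld0,B0 rp1 wp0
slot 6 (BR): stall FU — free A3,Mu1,Ld0,B0 rp1 wp0
slot 7 (ALU): stall RD_PORT — free A3,Mu1,Ld0,B0 rp1 wp0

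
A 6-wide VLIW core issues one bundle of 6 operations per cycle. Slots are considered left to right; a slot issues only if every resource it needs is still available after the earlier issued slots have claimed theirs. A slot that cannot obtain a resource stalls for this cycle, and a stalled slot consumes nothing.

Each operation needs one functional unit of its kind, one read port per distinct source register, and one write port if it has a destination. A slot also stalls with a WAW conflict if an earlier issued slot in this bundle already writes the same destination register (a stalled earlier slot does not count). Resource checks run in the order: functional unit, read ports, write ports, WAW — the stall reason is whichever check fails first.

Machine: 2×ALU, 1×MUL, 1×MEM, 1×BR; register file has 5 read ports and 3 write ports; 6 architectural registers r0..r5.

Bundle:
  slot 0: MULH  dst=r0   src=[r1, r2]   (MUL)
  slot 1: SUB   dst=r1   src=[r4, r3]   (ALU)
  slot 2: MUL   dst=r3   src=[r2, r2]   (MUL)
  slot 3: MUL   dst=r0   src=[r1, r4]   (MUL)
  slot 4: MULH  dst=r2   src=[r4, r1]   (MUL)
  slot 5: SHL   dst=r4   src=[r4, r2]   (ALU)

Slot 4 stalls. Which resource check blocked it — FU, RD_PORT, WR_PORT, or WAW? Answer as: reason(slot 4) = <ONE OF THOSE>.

reason(slot 4) = FU

  0. MUL→r0 ⇒ go  {2A/0Mu/1Ld/1B | 3r 2w}
  1. ALU→r1 ⇒ go  {1A/0Mu/1Ld/1B | 1r 1w}
  2. MUL→r3 ⇒ no(FU)  {1A/0Mu/1Ld/1B | 1r 1w}
  3. MUL→r0 ⇒ no(FU)  {1A/0Mu/1Ld/1B | 1r 1w}
  4. MUL→r2 ⇒ no(FU)  {1A/0Mu/1Ld/1B | 1r 1w}
  5. ALU→r4 ⇒ no(RD_PORT)  {1A/0Mu/1Ld/1B | 1r 1w}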